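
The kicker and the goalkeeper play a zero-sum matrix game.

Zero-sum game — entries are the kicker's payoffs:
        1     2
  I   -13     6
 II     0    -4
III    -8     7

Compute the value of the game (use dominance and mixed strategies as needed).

-32/19

Row I is strictly dominated by row III, so the kicker never plays it.
The remaining 2×2 game on (II, III) × (1, 2) has no saddle point. Let the kicker play II with probability p; indifference gives −8(1−p) = −4p + 7(1−p), so p = 15/19.
Similarly the goalkeeper's optimal q on 1 is 11/19, and the value is 0·(11/19) + (-4)·(8/19) = -32/19.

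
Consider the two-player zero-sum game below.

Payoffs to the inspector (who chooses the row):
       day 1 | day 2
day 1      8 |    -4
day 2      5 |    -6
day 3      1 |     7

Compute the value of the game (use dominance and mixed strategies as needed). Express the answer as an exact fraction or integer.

10/3

Row day 2 is strictly dominated by row day 1, so the inspector never plays it.
The remaining 2×2 game on (day 1, day 3) × (day 1, day 2) has no saddle point. Let the inspector play day 1 with probability p; indifference gives 8p + (1−p) = −4p + 7(1−p), so p = 1/3.
Similarly the inspectee's optimal q on day 1 is 11/18, and the value is 8·(11/18) + (-4)·(7/18) = 10/3.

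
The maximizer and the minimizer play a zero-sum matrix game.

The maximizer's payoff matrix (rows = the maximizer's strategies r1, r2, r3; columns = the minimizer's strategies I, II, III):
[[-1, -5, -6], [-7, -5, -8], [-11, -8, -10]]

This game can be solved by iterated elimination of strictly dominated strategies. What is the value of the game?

Row r3 is strictly dominated by row r1 (-1>-11, -5>-8, -6>-10); eliminate r3.
Column II is strictly dominated by III for the minimizer (-6<-5, -8<-5); eliminate II.
Row r2 is strictly dominated by row r1 (-1>-7, -6>-8); eliminate r2.
Column I is strictly dominated by III for the minimizer (-6<-1); eliminate I.
Only (r1, III) remains, with payoff -6.

-6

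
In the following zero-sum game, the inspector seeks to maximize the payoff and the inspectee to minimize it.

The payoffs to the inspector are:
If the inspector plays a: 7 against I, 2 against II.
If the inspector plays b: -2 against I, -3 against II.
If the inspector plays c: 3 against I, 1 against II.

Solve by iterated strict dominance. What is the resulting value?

2

Column I is strictly dominated by II for the inspectee (2<7, -3<-2, 1<3); eliminate I.
Row c is strictly dominated by row a (2>1); eliminate c.
Row b is strictly dominated by row a (2>-3); eliminate b.
Only (a, II) remains, with payoff 2.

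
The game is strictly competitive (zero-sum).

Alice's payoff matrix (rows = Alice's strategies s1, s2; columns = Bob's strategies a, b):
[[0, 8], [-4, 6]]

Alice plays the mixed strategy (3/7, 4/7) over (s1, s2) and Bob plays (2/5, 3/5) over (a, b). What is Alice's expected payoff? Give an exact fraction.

Against (2/5, 3/5), each row's expected payoff is s1: 24/5; s2: 2.
Taking the (3/7, 4/7)-weighted average: (3/7)·(24/5) + (4/7)·(2) = 16/5.

16/5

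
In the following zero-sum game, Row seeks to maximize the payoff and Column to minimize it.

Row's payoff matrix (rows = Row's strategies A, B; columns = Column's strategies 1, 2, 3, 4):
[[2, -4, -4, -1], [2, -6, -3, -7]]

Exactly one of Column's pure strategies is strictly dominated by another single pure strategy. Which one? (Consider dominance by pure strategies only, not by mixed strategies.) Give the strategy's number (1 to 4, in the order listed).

Column prefers columns that give Row less. Compare 1 with 2: -4 < 2, -6 < 2.
So 2 strictly dominates 1 for Column; 1 is strictly dominated.

1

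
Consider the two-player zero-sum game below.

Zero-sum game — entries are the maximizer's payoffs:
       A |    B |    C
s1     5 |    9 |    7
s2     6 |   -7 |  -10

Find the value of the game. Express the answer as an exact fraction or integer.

Column B is strictly dominated by C for the minimizer (it gives the maximizer more in every row).
The remaining 2×2 game on (s1, s2) × (A, C) has no saddle point. Let the maximizer play s1 with probability p; indifference gives 5p + 6(1−p) = 7p − 10(1−p), so p = 8/9.
Similarly the minimizer's optimal q on A is 17/18, and the value is 5·(17/18) + (7)·(1/18) = 46/9.

46/9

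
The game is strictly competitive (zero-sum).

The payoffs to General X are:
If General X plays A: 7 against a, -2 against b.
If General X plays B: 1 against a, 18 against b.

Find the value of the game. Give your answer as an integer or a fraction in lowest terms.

64/13

Row minima are -2 and 1, so General X's maximin is 1; column maxima are 7 and 18, so General Y's minimax is 7. These differ, so the equilibrium is in mixed strategies.
Let General X play A with probability p. General Y is indifferent when 7p + (1−p) = −2p + 18(1−p), giving p = 17/26.
Let General Y play a with probability q. General X is indifferent when 7q − 2(1−q) = q + 18(1−q), giving q = 10/13.
The value is 7·(10/13) + (-2)·(3/13) = 64/13.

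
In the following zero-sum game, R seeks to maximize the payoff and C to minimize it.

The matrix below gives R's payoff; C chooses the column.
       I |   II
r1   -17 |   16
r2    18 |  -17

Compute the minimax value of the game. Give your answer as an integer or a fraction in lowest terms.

-1/68

Row minima are -17 and -17, so R's maximin is -17; column maxima are 18 and 16, so C's minimax is 16. These differ, so the equilibrium is in mixed strategies.
Let R play r1 with probability p. C is indifferent when −17p + 18(1−p) = 16p − 17(1−p), giving p = 35/68.
Let C play I with probability q. R is indifferent when −17q + 16(1−q) = 18q − 17(1−q), giving q = 33/68.
The value is -17·(33/68) + (16)·(35/68) = -1/68.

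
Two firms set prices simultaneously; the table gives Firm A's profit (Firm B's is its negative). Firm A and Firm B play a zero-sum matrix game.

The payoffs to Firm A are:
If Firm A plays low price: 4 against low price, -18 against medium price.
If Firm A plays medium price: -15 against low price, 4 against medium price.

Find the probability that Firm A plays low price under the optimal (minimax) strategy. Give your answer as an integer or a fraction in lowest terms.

19/41

Row minima are -18 and -15, so Firm A's maximin is -15; column maxima are 4 and 4, so Firm B's minimax is 4. These differ, so the equilibrium is in mixed strategies.
Let Firm A play low price with probability p. Firm B is indifferent when 4p − 15(1−p) = −18p + 4(1−p), giving p = 19/41.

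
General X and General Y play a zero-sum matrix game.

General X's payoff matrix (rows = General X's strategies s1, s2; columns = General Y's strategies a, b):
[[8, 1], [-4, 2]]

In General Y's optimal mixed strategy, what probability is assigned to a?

1/13

Row minima are 1 and -4, so General X's maximin is 1; column maxima are 8 and 2, so General Y's minimax is 2. These differ, so the equilibrium is in mixed strategies.
Let General Y play a with probability q. General X is indifferent when 8q + (1−q) = −4q + 2(1−q), giving q = 1/13.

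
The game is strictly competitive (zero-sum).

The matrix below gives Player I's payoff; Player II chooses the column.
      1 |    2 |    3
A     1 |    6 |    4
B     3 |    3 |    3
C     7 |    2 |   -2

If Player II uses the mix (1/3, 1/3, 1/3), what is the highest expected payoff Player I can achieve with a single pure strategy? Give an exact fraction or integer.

11/3

A: (1)·(1/3) + (6)·(1/3) + (4)·(1/3) = 11/3.
B: (3)·(1/3) + (3)·(1/3) + (3)·(1/3) = 3.
C: (7)·(1/3) + (2)·(1/3) + (-2)·(1/3) = 7/3.
The best pure response is A with expected payoff 11/3.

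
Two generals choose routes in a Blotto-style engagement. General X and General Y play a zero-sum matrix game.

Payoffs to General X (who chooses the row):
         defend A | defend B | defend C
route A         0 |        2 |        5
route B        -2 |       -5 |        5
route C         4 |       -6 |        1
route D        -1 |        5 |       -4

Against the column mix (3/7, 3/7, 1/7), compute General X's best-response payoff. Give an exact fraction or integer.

11/7

route A: (0)·(3/7) + (2)·(3/7) + (5)·(1/7) = 11/7.
route B: (-2)·(3/7) + (-5)·(3/7) + (5)·(1/7) = -16/7.
route C: (4)·(3/7) + (-6)·(3/7) + (1)·(1/7) = -5/7.
route D: (-1)·(3/7) + (5)·(3/7) + (-4)·(1/7) = 8/7.
The best pure response is route A with expected payoff 11/7.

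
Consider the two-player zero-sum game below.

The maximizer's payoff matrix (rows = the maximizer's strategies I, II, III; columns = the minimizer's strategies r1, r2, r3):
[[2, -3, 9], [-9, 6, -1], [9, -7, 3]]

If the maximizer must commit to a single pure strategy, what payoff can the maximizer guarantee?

The worst-case payoff for each row is I: -3, II: -9, III: -7.
The best of these is -3.

-3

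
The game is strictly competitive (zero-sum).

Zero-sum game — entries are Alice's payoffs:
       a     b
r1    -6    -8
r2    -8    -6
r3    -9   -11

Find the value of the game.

-7

Row r3 is strictly dominated by row r1, so Alice never plays it.
The remaining 2×2 game on (r1, r2) × (a, b) has no saddle point. Let Alice play r1 with probability p; indifference gives −6p − 8(1−p) = −8p − 6(1−p), so p = 1/2.
Similarly Bob's optimal q on a is 1/2, and the value is -6·(1/2) + (-8)·(1/2) = -7.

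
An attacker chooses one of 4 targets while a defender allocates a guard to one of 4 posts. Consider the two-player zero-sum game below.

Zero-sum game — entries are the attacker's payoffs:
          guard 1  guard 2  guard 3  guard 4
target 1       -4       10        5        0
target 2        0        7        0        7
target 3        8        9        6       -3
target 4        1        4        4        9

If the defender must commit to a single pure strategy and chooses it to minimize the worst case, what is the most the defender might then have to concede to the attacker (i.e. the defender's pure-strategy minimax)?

6

The worst case (largest entry) in each column is guard 1: 8, guard 2: 10, guard 3: 6, guard 4: 9.
The best (smallest) of these is 6.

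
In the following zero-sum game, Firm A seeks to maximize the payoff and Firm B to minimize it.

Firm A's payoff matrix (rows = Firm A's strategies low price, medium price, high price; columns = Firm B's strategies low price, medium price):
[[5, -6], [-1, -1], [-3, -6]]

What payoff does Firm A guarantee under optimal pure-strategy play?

Row minima: -6, -1, -6 → Firm A's maximin is -1.
Column maxima: 5, -1 → Firm B's minimax is -1.
They coincide at (medium price, medium price), so the value is -1.

-1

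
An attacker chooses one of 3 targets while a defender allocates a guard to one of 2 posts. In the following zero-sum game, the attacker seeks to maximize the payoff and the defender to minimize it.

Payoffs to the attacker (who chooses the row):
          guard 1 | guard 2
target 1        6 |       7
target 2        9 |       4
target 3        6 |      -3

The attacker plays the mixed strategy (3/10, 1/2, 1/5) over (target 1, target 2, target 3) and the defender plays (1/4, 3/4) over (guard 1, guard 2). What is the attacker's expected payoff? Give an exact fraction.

Against (1/4, 3/4), each row's expected payoff is target 1: 27/4; target 2: 21/4; target 3: -3/4.
Taking the (3/10, 1/2, 1/5)-weighted average: (3/10)·(27/4) + (1/2)·(21/4) + (1/5)·(-3/4) = 9/2.

9/2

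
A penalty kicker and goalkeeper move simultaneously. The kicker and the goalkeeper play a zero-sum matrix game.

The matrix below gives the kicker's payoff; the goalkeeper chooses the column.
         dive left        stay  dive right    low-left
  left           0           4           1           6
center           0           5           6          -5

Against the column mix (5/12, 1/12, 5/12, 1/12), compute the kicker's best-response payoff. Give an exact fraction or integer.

left: (0)·(5/12) + (4)·(1/12) + (1)·(5/12) + (6)·(1/12) = 5/4.
center: (0)·(5/12) + (5)·(1/12) + (6)·(5/12) + (-5)·(1/12) = 5/2.
The best pure response is center with expected payoff 5/2.

5/2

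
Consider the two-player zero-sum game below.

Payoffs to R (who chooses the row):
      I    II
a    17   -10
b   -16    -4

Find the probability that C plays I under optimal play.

2/13

Row minima are -10 and -16, so R's maximin is -10; column maxima are 17 and -4, so C's minimax is -4. These differ, so the equilibrium is in mixed strategies.
Let C play I with probability q. R is indifferent when 17q − 10(1−q) = −16q − 4(1−q), giving q = 2/13.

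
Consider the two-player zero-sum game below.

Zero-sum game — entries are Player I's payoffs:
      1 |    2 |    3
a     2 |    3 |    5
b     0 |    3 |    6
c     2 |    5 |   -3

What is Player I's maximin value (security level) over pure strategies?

The worst-case payoff for each row is a: 2, b: 0, c: -3.
The best of these is 2.

2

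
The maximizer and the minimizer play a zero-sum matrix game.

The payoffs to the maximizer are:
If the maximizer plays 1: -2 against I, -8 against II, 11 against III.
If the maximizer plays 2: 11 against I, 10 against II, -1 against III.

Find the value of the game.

17/5

Column I is strictly dominated by II for the minimizer (it gives the maximizer more in every row).
The remaining 2×2 game on (1, 2) × (II, III) has no saddle point. Let the maximizer play 1 with probability p; indifference gives −8p + 10(1−p) = 11p − (1−p), so p = 11/30.
Similarly the minimizer's optimal q on II is 2/5, and the value is -8·(2/5) + (11)·(3/5) = 17/5.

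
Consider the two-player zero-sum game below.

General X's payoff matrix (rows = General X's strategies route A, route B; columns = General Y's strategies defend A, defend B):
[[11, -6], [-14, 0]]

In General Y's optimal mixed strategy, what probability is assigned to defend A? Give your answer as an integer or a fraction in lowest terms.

Row minima are -6 and -14, so General X's maximin is -6; column maxima are 11 and 0, so General Y's minimax is 0. These differ, so the equilibrium is in mixed strategies.
Let General Y play defend A with probability q. General X is indifferent when 11q − 6(1−q) = −14q, giving q = 6/31.

6/31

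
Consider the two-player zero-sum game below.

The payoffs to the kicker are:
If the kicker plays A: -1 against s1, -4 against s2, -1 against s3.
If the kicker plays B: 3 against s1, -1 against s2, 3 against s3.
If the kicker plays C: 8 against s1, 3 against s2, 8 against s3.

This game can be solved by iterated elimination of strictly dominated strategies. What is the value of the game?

Column s1 is strictly dominated by s2 for the goalkeeper (-4<-1, -1<3, 3<8); eliminate s1.
Column s3 is strictly dominated by s2 for the goalkeeper (-4<-1, -1<3, 3<8); eliminate s3.
Row A is strictly dominated by row B (-1>-4); eliminate A.
Row B is strictly dominated by row C (3>-1); eliminate B.
Only (C, s2) remains, with payoff 3.

3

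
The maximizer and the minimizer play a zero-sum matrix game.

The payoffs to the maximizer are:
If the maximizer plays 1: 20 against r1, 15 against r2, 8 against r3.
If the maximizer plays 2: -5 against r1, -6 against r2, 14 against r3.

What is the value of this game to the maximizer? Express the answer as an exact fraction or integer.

86/9

Column r1 is strictly dominated by r2 for the minimizer (it gives the maximizer more in every row).
The remaining 2×2 game on (1, 2) × (r2, r3) has no saddle point. Let the maximizer play 1 with probability p; indifference gives 15p − 6(1−p) = 8p + 14(1−p), so p = 20/27.
Similarly the minimizer's optimal q on r2 is 2/9, and the value is 15·(2/9) + (8)·(7/9) = 86/9.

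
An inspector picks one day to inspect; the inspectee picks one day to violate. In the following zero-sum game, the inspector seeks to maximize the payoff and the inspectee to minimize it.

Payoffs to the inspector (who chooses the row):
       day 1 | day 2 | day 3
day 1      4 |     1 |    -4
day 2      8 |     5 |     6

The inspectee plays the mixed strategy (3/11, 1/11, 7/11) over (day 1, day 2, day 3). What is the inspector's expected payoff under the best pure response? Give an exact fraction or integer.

day 1: (4)·(3/11) + (1)·(1/11) + (-4)·(7/11) = -15/11.
day 2: (8)·(3/11) + (5)·(1/11) + (6)·(7/11) = 71/11.
The best pure response is day 2 with expected payoff 71/11.

71/11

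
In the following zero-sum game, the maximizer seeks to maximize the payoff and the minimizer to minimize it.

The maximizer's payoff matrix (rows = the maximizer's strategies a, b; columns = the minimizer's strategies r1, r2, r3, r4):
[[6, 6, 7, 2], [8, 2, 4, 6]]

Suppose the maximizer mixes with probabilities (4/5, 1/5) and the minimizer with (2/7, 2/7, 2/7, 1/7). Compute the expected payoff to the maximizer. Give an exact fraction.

Against (2/7, 2/7, 2/7, 1/7), each row's expected payoff is a: 40/7; b: 34/7.
Taking the (4/5, 1/5)-weighted average: (4/5)·(40/7) + (1/5)·(34/7) = 194/35.

194/35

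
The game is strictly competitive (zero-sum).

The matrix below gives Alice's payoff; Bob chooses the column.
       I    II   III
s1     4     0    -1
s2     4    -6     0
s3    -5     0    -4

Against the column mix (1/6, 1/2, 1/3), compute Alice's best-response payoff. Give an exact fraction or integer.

s1: (4)·(1/6) + (0)·(1/2) + (-1)·(1/3) = 1/3.
s2: (4)·(1/6) + (-6)·(1/2) + (0)·(1/3) = -7/3.
s3: (-5)·(1/6) + (0)·(1/2) + (-4)·(1/3) = -13/6.
The best pure response is s1 with expected payoff 1/3.

1/3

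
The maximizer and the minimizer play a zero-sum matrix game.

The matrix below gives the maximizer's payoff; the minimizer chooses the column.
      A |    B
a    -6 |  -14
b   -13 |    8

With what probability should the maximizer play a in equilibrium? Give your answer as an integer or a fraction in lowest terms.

Row minima are -14 and -13, so the maximizer's maximin is -13; column maxima are -6 and 8, so the minimizer's minimax is -6. These differ, so the equilibrium is in mixed strategies.
Let the maximizer play a with probability p. The minimizer is indifferent when −6p − 13(1−p) = −14p + 8(1−p), giving p = 21/29.

21/29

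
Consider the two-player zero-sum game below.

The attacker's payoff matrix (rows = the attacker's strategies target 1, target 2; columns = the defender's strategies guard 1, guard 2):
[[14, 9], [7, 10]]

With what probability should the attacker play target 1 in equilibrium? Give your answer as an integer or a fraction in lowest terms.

Row minima are 9 and 7, so the attacker's maximin is 9; column maxima are 14 and 10, so the defender's minimax is 10. These differ, so the equilibrium is in mixed strategies.
Let the attacker play target 1 with probability p. The defender is indifferent when 14p + 7(1−p) = 9p + 10(1−p), giving p = 3/8.

3/8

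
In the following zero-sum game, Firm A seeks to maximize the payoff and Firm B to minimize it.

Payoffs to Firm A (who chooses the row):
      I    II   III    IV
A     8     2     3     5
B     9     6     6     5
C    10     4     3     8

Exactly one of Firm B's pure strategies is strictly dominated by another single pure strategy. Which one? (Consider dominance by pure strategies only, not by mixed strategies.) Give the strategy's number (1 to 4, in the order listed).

Firm B prefers columns that give Firm A less. Compare I with II: 2 < 8, 6 < 9, 4 < 10.
So II strictly dominates I for Firm B; I is strictly dominated.

1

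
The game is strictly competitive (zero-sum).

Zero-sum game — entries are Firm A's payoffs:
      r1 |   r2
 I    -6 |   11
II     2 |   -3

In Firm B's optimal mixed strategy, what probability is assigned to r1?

7/11

Row minima are -6 and -3, so Firm A's maximin is -3; column maxima are 2 and 11, so Firm B's minimax is 2. These differ, so the equilibrium is in mixed strategies.
Let Firm B play r1 with probability q. Firm A is indifferent when −6q + 11(1−q) = 2q − 3(1−q), giving q = 7/11.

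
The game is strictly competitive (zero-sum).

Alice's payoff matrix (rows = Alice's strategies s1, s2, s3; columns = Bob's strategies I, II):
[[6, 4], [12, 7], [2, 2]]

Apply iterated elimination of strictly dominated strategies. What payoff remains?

7

Row s3 is strictly dominated by row s1 (6>2, 4>2); eliminate s3.
Row s1 is strictly dominated by row s2 (12>6, 7>4); eliminate s1.
Column I is strictly dominated by II for Bob (7<12); eliminate I.
Only (s2, II) remains, with payoff 7.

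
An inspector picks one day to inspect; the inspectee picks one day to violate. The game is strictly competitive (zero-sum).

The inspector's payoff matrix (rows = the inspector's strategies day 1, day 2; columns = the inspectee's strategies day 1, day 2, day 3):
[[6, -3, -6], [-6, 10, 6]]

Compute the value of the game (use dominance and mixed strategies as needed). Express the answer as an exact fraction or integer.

Column day 2 is strictly dominated by day 3 for the inspectee (it gives the inspector more in every row).
The remaining 2×2 game on (day 1, day 2) × (day 1, day 3) has no saddle point. Let the inspector play day 1 with probability p; indifference gives 6p − 6(1−p) = −6p + 6(1−p), so p = 1/2.
Similarly the inspectee's optimal q on day 1 is 1/2, and the value is 6·(1/2) + (-6)·(1/2) = 0.

0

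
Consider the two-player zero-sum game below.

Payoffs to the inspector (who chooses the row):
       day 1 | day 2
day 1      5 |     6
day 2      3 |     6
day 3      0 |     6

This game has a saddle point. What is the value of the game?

Row minima: 5, 3, 0 → the inspector's maximin is 5.
Column maxima: 5, 6 → the inspectee's minimax is 5.
They coincide at (day 1, day 1), so the value is 5.

5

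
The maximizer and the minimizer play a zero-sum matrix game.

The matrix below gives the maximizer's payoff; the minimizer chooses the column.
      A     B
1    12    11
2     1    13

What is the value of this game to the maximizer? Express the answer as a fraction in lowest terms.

145/13

Row minima are 11 and 1, so the maximizer's maximin is 11; column maxima are 12 and 13, so the minimizer's minimax is 12. These differ, so the equilibrium is in mixed strategies.
Let the maximizer play 1 with probability p. The minimizer is indifferent when 12p + (1−p) = 11p + 13(1−p), giving p = 12/13.
Let the minimizer play A with probability q. The maximizer is indifferent when 12q + 11(1−q) = q + 13(1−q), giving q = 2/13.
The value is 12·(2/13) + (11)·(11/13) = 145/13.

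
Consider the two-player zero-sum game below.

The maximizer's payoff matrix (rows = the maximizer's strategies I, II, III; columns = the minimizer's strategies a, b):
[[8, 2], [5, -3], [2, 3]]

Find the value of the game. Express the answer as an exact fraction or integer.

Row II is strictly dominated by row I, so the maximizer never plays it.
The remaining 2×2 game on (I, III) × (a, b) has no saddle point. Let the maximizer play I with probability p; indifference gives 8p + 2(1−p) = 2p + 3(1−p), so p = 1/7.
Similarly the minimizer's optimal q on a is 1/7, and the value is 8·(1/7) + (2)·(6/7) = 20/7.

20/7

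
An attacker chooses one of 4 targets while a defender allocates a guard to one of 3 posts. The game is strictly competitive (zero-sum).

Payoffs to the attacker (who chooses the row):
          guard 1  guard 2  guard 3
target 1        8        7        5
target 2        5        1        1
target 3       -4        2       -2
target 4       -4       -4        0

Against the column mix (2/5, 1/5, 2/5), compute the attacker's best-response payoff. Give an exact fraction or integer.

target 1: (8)·(2/5) + (7)·(1/5) + (5)·(2/5) = 33/5.
target 2: (5)·(2/5) + (1)·(1/5) + (1)·(2/5) = 13/5.
target 3: (-4)·(2/5) + (2)·(1/5) + (-2)·(2/5) = -2.
target 4: (-4)·(2/5) + (-4)·(1/5) + (0)·(2/5) = -12/5.
The best pure response is target 1 with expected payoff 33/5.

33/5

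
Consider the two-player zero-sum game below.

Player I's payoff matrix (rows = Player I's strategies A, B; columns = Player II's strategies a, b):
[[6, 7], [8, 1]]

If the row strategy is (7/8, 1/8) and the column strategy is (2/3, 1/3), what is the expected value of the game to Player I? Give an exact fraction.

25/4

Against (2/3, 1/3), each row's expected payoff is A: 19/3; B: 17/3.
Taking the (7/8, 1/8)-weighted average: (7/8)·(19/3) + (1/8)·(17/3) = 25/4.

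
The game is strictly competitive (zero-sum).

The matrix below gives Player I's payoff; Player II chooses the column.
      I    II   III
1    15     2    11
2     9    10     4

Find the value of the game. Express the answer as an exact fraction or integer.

34/5

Column I is strictly dominated by III for Player II (it gives Player I more in every row).
The remaining 2×2 game on (1, 2) × (II, III) has no saddle point. Let Player I play 1 with probability p; indifference gives 2p + 10(1−p) = 11p + 4(1−p), so p = 2/5.
Similarly Player II's optimal q on II is 7/15, and the value is 2·(7/15) + (11)·(8/15) = 34/5.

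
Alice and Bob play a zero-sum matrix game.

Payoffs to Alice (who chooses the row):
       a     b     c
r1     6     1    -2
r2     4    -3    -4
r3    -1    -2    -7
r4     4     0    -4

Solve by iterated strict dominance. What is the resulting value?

Column a is strictly dominated by b for Bob (1<6, -3<4, -2<-1, 0<4); eliminate a.
Row r2 is strictly dominated by row r1 (1>-3, -2>-4); eliminate r2.
Row r4 is strictly dominated by row r1 (1>0, -2>-4); eliminate r4.
Row r3 is strictly dominated by row r1 (1>-2, -2>-7); eliminate r3.
Column b is strictly dominated by c for Bob (-2<1); eliminate b.
Only (r1, c) remains, with payoff -2.

-2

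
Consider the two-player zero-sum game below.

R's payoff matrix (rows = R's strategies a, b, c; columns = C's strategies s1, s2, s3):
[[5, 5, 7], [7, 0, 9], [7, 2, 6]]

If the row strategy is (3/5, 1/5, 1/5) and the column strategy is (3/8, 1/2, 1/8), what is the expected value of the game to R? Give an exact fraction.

191/40

Against (3/8, 1/2, 1/8), each row's expected payoff is a: 21/4; b: 15/4; c: 35/8.
Taking the (3/5, 1/5, 1/5)-weighted average: (3/5)·(21/4) + (1/5)·(15/4) + (1/5)·(35/8) = 191/40.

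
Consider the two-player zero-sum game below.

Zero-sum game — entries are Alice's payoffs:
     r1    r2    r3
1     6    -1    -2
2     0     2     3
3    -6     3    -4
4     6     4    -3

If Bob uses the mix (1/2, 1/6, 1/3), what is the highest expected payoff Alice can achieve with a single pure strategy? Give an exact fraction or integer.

1: (6)·(1/2) + (-1)·(1/6) + (-2)·(1/3) = 13/6.
2: (0)·(1/2) + (2)·(1/6) + (3)·(1/3) = 4/3.
3: (-6)·(1/2) + (3)·(1/6) + (-4)·(1/3) = -23/6.
4: (6)·(1/2) + (4)·(1/6) + (-3)·(1/3) = 8/3.
The best pure response is 4 with expected payoff 8/3.

8/3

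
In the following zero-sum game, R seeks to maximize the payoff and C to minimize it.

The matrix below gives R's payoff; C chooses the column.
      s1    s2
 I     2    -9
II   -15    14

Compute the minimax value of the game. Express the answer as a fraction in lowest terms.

-107/40

Row minima are -9 and -15, so R's maximin is -9; column maxima are 2 and 14, so C's minimax is 2. These differ, so the equilibrium is in mixed strategies.
Let R play I with probability p. C is indifferent when 2p − 15(1−p) = −9p + 14(1−p), giving p = 29/40.
Let C play s1 with probability q. R is indifferent when 2q − 9(1−q) = −15q + 14(1−q), giving q = 23/40.
The value is 2·(23/40) + (-9)·(17/40) = -107/40.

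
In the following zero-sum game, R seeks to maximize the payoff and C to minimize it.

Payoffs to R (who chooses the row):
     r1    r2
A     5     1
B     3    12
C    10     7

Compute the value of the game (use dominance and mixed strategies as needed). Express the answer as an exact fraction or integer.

33/4

Row A is strictly dominated by row C, so R never plays it.
The remaining 2×2 game on (B, C) × (r1, r2) has no saddle point. Let R play B with probability p; indifference gives 3p + 10(1−p) = 12p + 7(1−p), so p = 1/4.
Similarly C's optimal q on r1 is 5/12, and the value is 3·(5/12) + (12)·(7/12) = 33/4.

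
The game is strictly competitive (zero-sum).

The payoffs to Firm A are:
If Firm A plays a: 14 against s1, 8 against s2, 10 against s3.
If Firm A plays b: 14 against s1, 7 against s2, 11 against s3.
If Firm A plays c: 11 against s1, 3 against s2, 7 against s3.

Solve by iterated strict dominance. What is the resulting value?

8

Column s3 is strictly dominated by s2 for Firm B (8<10, 7<11, 3<7); eliminate s3.
Row c is strictly dominated by row a (14>11, 8>3); eliminate c.
Column s1 is strictly dominated by s2 for Firm B (8<14, 7<14); eliminate s1.
Row b is strictly dominated by row a (8>7); eliminate b.
Only (a, s2) remains, with payoff 8.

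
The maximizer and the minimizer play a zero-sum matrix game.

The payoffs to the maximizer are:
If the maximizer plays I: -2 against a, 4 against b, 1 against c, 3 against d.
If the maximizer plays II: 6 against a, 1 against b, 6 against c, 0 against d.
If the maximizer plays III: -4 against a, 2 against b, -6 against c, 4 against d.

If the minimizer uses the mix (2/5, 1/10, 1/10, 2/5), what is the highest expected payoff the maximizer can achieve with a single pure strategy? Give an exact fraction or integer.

I: (-2)·(2/5) + (4)·(1/10) + (1)·(1/10) + (3)·(2/5) = 9/10.
II: (6)·(2/5) + (1)·(1/10) + (6)·(1/10) + (0)·(2/5) = 31/10.
III: (-4)·(2/5) + (2)·(1/10) + (-6)·(1/10) + (4)·(2/5) = -2/5.
The best pure response is II with expected payoff 31/10.

31/10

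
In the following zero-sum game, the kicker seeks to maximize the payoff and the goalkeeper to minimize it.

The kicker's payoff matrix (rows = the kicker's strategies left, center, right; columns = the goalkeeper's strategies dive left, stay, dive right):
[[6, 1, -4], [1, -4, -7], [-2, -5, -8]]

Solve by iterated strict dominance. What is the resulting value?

-4

Column dive left is strictly dominated by stay for the goalkeeper (1<6, -4<1, -5<-2); eliminate dive left.
Row center is strictly dominated by row left (1>-4, -4>-7); eliminate center.
Column stay is strictly dominated by dive right for the goalkeeper (-4<1, -8<-5); eliminate stay.
Row right is strictly dominated by row left (-4>-8); eliminate right.
Only (left, dive right) remains, with payoff -4.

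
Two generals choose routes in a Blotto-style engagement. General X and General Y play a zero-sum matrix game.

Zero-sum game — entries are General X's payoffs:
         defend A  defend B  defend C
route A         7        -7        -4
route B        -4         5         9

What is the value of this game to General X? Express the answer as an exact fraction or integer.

Column defend C is strictly dominated by defend B for General Y (it gives General X more in every row).
The remaining 2×2 game on (route A, route B) × (defend A, defend B) has no saddle point. Let General X play route A with probability p; indifference gives 7p − 4(1−p) = −7p + 5(1−p), so p = 9/23.
Similarly General Y's optimal q on defend A is 12/23, and the value is 7·(12/23) + (-7)·(11/23) = 7/23.

7/23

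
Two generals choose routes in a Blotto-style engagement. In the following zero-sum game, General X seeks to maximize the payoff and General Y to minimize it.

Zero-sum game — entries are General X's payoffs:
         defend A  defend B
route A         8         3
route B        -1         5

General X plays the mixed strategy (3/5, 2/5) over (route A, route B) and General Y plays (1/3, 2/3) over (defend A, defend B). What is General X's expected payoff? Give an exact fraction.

4

Against (1/3, 2/3), each row's expected payoff is route A: 14/3; route B: 3.
Taking the (3/5, 2/5)-weighted average: (3/5)·(14/3) + (2/5)·(3) = 4.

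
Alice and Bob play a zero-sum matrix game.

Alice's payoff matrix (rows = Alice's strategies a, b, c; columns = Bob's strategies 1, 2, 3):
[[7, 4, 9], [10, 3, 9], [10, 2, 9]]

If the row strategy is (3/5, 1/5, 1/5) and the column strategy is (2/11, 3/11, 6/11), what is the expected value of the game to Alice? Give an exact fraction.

Against (2/11, 3/11, 6/11), each row's expected payoff is a: 80/11; b: 83/11; c: 80/11.
Taking the (3/5, 1/5, 1/5)-weighted average: (3/5)·(80/11) + (1/5)·(83/11) + (1/5)·(80/11) = 403/55.

403/55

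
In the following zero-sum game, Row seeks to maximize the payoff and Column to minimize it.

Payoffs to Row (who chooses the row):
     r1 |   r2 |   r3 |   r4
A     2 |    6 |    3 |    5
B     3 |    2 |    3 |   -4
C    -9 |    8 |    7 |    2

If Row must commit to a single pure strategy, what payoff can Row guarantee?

The worst-case payoff for each row is A: 2, B: -4, C: -9.
The best of these is 2.

2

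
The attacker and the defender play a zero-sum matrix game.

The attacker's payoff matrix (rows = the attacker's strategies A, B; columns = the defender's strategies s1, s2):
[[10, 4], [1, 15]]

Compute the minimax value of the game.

73/10

Row minima are 4 and 1, so the attacker's maximin is 4; column maxima are 10 and 15, so the defender's minimax is 10. These differ, so the equilibrium is in mixed strategies.
Let the attacker play A with probability p. The defender is indifferent when 10p + (1−p) = 4p + 15(1−p), giving p = 7/10.
Let the defender play s1 with probability q. The attacker is indifferent when 10q + 4(1−q) = q + 15(1−q), giving q = 11/20.
The value is 10·(11/20) + (4)·(9/20) = 73/10.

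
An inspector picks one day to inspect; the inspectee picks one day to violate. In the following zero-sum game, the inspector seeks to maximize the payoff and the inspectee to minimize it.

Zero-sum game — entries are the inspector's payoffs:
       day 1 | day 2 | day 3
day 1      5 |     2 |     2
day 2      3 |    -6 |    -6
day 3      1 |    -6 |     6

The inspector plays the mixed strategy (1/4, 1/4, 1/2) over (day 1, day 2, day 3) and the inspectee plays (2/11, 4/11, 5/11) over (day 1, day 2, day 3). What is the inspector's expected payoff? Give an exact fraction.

-1/11

Against (2/11, 4/11, 5/11), each row's expected payoff is day 1: 28/11; day 2: -48/11; day 3: 8/11.
Taking the (1/4, 1/4, 1/2)-weighted average: (1/4)·(28/11) + (1/4)·(-48/11) + (1/2)·(8/11) = -1/11.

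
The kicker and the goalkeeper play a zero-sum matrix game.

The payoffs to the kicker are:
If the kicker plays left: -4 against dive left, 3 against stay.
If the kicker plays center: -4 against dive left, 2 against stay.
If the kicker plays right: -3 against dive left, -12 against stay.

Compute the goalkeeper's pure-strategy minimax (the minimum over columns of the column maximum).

-3

The worst case (largest entry) in each column is dive left: -3, stay: 3.
The best (smallest) of these is -3.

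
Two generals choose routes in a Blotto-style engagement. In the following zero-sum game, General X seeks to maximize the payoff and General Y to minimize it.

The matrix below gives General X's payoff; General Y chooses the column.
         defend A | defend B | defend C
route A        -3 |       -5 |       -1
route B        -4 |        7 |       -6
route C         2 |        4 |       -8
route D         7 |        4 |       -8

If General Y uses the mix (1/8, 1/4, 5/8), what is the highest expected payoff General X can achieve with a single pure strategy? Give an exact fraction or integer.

-9/4

route A: (-3)·(1/8) + (-5)·(1/4) + (-1)·(5/8) = -9/4.
route B: (-4)·(1/8) + (7)·(1/4) + (-6)·(5/8) = -5/2.
route C: (2)·(1/8) + (4)·(1/4) + (-8)·(5/8) = -15/4.
route D: (7)·(1/8) + (4)·(1/4) + (-8)·(5/8) = -25/8.
The best pure response is route A with expected payoff -9/4.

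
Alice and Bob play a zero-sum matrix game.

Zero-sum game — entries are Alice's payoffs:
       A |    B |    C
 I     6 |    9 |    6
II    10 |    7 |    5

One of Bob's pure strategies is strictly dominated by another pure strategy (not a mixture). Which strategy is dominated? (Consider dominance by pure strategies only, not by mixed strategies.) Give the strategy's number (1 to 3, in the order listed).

2

Bob prefers columns that give Alice less. Compare B with C: 6 < 9, 5 < 7.
So C strictly dominates B for Bob; B is strictly dominated.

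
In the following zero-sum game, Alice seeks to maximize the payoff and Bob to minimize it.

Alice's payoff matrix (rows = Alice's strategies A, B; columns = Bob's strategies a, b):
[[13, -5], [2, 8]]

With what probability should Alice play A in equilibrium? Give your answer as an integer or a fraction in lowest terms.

1/4

Row minima are -5 and 2, so Alice's maximin is 2; column maxima are 13 and 8, so Bob's minimax is 8. These differ, so the equilibrium is in mixed strategies.
Let Alice play A with probability p. Bob is indifferent when 13p + 2(1−p) = −5p + 8(1−p), giving p = 1/4.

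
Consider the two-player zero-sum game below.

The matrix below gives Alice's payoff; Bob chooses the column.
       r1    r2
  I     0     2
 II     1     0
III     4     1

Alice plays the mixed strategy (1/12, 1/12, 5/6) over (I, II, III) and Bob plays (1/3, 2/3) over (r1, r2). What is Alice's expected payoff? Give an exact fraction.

Against (1/3, 2/3), each row's expected payoff is I: 4/3; II: 1/3; III: 2.
Taking the (1/12, 1/12, 5/6)-weighted average: (1/12)·(4/3) + (1/12)·(1/3) + (5/6)·(2) = 65/36.

65/36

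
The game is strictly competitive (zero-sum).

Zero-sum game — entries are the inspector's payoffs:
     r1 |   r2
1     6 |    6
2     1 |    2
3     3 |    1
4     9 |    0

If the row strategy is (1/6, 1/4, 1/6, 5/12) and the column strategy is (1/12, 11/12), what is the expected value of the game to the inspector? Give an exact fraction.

Against (1/12, 11/12), each row's expected payoff is 1: 6; 2: 23/12; 3: 7/6; 4: 3/4.
Taking the (1/6, 1/4, 1/6, 5/12)-weighted average: (1/6)·(6) + (1/4)·(23/12) + (1/6)·(7/6) + (5/12)·(3/4) = 143/72.

143/72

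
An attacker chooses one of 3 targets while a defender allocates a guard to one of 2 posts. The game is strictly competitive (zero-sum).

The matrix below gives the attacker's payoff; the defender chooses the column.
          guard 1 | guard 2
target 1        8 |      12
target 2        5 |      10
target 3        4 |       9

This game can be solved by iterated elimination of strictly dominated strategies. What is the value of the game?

Row target 2 is strictly dominated by row target 1 (8>5, 12>10); eliminate target 2.
Column guard 2 is strictly dominated by guard 1 for the defender (8<12, 4<9); eliminate guard 2.
Row target 3 is strictly dominated by row target 1 (8>4); eliminate target 3.
Only (target 1, guard 1) remains, with payoff 8.

8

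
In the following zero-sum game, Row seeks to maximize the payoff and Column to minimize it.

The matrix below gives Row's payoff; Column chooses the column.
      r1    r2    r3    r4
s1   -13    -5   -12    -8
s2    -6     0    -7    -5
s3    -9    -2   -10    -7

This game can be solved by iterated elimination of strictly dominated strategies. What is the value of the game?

Row s1 is strictly dominated by row s2 (-6>-13, 0>-5, -7>-12, -5>-8); eliminate s1.
Column r4 is strictly dominated by r1 for Column (-6<-5, -9<-7); eliminate r4.
Column r2 is strictly dominated by r1 for Column (-6<0, -9<-2); eliminate r2.
Column r1 is strictly dominated by r3 for Column (-7<-6, -10<-9); eliminate r1.
Row s3 is strictly dominated by row s2 (-7>-10); eliminate s3.
Only (s2, r3) remains, with payoff -7.

-7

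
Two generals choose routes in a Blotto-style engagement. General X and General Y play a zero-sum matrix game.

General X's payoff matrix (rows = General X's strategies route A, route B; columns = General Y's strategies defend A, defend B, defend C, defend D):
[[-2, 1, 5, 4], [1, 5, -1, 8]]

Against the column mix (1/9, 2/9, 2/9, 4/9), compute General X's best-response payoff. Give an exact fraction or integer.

route A: (-2)·(1/9) + (1)·(2/9) + (5)·(2/9) + (4)·(4/9) = 26/9.
route B: (1)·(1/9) + (5)·(2/9) + (-1)·(2/9) + (8)·(4/9) = 41/9.
The best pure response is route B with expected payoff 41/9.

41/9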